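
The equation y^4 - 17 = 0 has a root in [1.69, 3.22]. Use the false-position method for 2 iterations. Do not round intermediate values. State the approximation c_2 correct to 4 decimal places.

f(1.690000) = -8.842693, f(3.220000) = 90.503719
step 1: c = 1.826183, f(c) = -5.878139 < 0 → new bracket [1.826183, 3.220000]
step 2: c = 1.911189, f(c) = -3.658185 < 0 → new bracket [1.911189, 3.220000]

1.9112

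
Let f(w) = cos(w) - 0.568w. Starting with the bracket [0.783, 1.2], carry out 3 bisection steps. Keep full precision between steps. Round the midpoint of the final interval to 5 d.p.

f(0.783000) = 0.264057, f(1.200000) = -0.319242 (opposite signs)
step 1: m = 0.991500, f(m) = -0.015737 < 0 → root in [0.783000, 0.991500]
step 2: m = 0.887250, f(m) = 0.127589 > 0 → root in [0.887250, 0.991500]
step 3: m = 0.939375, f(m) = 0.056728 > 0 → root in [0.939375, 0.991500]
Midpoint of [0.939375, 0.991500] = 0.965438

0.96544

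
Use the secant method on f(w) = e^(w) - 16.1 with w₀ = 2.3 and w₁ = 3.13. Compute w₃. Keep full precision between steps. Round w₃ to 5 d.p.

f(w_0) = -6.125818, f(w_1) = 6.773980
w_2 = 3.130000 - (6.773980)·(3.130000 - 2.300000)/(6.773980 - (-6.125818)) = 2.694148; f(w_2) = -1.307091
w_3 = 2.694148 - (-1.307091)·(2.694148 - 3.130000)/(-1.307091 - (6.773980)) = 2.764646; f(w_3) = -0.226583

2.76465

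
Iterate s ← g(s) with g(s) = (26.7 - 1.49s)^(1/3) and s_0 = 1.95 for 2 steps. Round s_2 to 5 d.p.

2.81952

s_1 = g(1.950000) = 2.876243
s_2 = g(2.876243) = 2.819523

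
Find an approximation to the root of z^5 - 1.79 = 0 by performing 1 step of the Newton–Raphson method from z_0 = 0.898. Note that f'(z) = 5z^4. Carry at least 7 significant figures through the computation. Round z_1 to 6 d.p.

z_0 = 0.898000: f = -1.206042, f' = 3.251437 → z_1 = 0.898000 - (-1.206042)/(3.251437) = 1.268926

1.268926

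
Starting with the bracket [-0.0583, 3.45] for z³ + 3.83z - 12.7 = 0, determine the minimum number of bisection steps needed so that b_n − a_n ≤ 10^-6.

Initial width b − a = 3.45 − -0.0583 = 3.508300.
After n steps the width is (b−a)/2^n; need (b−a)/2^n ≤ 10^-6.
So n ≥ log₂(3.508300/10^-6) = log₂(3508300.0000) ≈ 21.7423.
Hence n = 22.

22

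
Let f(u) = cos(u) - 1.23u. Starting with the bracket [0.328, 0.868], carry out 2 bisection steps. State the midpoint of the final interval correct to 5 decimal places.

f(0.328000) = 0.543249, f(0.868000) = -0.421286 (opposite signs)
step 1: m = 0.598000, f(m) = 0.090923 > 0 → root in [0.598000, 0.868000]
step 2: m = 0.733000, f(m) = -0.158420 < 0 → root in [0.598000, 0.733000]
Midpoint of [0.598000, 0.733000] = 0.665500

0.66550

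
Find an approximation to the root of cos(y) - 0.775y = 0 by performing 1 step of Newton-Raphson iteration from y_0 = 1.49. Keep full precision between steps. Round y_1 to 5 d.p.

0.88379

Newton update: y ← y − f(y)/f'(y).
f'(y) = -sin(y) - 0.775
y_0 = 1.490000: f = -1.074042, f' = -1.771738 → y_1 = 1.490000 - (-1.074042)/(-1.771738) = 0.883792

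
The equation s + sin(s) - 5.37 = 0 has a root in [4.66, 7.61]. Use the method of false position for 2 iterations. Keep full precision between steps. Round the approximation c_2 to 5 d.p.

f(4.660000) = -1.708628, f(7.610000) = 3.210384
step 1: c = 5.684688, f(c) = -0.248714 < 0 → new bracket [5.684688, 7.610000]
step 2: c = 5.823120, f(c) = 0.009114 > 0 → new bracket [5.684688, 5.823120]

5.82312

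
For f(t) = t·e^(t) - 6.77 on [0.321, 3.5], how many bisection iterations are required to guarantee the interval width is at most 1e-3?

12

Initial width b − a = 3.5 − 0.321 = 3.179000.
After n steps the width is (b−a)/2^n; need (b−a)/2^n ≤ 1e-3.
So n ≥ log₂(3.179000/1e-3) = log₂(3179.0000) ≈ 11.6344.
Hence n = 12.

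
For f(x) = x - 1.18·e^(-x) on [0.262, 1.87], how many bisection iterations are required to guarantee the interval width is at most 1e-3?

Initial width b − a = 1.87 − 0.262 = 1.608000.
After n steps the width is (b−a)/2^n; need (b−a)/2^n ≤ 1e-3.
So n ≥ log₂(1.608000/1e-3) = log₂(1608.0000) ≈ 10.6511.
Hence n = 11.

11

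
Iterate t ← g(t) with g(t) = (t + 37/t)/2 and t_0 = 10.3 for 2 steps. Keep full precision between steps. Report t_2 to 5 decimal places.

6.13642

t_1 = g(10.300000) = 6.946117
t_2 = g(6.946117) = 6.136417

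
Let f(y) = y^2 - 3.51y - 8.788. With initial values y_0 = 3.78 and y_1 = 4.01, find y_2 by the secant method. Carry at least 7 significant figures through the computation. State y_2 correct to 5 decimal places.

f(y_0) = -7.767400, f(y_1) = -6.783000
y_2 = 4.010000 - (-6.783000)·(4.010000 - 3.780000)/(-6.783000 - (-7.767400)) = 5.594813; f(y_2) = 2.876140

5.59481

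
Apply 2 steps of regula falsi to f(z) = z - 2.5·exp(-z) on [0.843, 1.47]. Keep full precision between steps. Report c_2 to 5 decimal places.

False-position update: c = (a·f(b) − b·f(a))/(f(b) − f(a)); replace the endpoint whose sign matches f(c).
f(0.843000) = -0.233043, f(1.470000) = 0.895186
step 1: c = 0.972511, f(c) = 0.027180 > 0 → new bracket [0.843000, 0.972511]
step 2: c = 0.958984, f(c) = 0.000778 > 0 → new bracket [0.843000, 0.958984]

0.95898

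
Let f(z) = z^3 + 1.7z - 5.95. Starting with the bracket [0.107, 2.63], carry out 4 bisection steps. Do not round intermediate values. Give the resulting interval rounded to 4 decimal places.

f(0.107000) = -5.766875, f(2.630000) = 16.712447 (opposite signs)
step 1: m = 1.368500, f(m) = -1.060634 < 0 → root in [1.368500, 2.630000]
step 2: m = 1.999250, f(m) = 5.439728 > 0 → root in [1.368500, 1.999250]
step 3: m = 1.683875, f(m) = 1.687106 > 0 → root in [1.368500, 1.683875]
step 4: m = 1.526188, f(m) = 0.199388 > 0 → root in [1.368500, 1.526188]

[1.3685, 1.5262]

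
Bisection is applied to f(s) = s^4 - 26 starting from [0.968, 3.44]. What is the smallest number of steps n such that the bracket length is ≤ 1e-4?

15

Initial width b − a = 3.44 − 0.968 = 2.472000.
After n steps the width is (b−a)/2^n; need (b−a)/2^n ≤ 1e-4.
So n ≥ log₂(2.472000/1e-4) = log₂(24720.0000) ≈ 14.5934.
Hence n = 15.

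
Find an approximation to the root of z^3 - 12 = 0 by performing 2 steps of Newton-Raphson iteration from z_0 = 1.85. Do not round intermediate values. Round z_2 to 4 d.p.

2.2946

Newton update: z ← z − f(z)/f'(z).
f'(z) = 3z^2
z_0 = 1.850000: f = -5.668375, f' = 10.267500 → z_1 = 1.850000 - (-5.668375)/(10.267500) = 2.402070
z_1 = 2.402070: f = 1.859794, f' = 17.309816 → z_2 = 2.402070 - (1.859794)/(17.309816) = 2.294628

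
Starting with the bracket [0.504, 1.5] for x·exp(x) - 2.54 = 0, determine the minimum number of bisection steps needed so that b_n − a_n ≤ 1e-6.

Initial width b − a = 1.5 − 0.504 = 0.996000.
After n steps the width is (b−a)/2^n; need (b−a)/2^n ≤ 1e-6.
So n ≥ log₂(0.996000/1e-6) = log₂(996000.0000) ≈ 19.9258.
Hence n = 20.

20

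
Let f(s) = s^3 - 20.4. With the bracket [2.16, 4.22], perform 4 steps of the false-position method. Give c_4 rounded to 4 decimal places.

2.7167

f(2.160000) = -10.322304, f(4.220000) = 54.751448
step 1: c = 2.486767, f(c) = -5.021810 < 0 → new bracket [2.486767, 4.220000]
step 2: c = 2.632383, f(c) = -2.159053 < 0 → new bracket [2.632383, 4.220000]
step 3: c = 2.692614, f(c) = -0.878095 < 0 → new bracket [2.692614, 4.220000]
step 4: c = 2.716723, f(c) = -0.348996 < 0 → new bracket [2.716723, 4.220000]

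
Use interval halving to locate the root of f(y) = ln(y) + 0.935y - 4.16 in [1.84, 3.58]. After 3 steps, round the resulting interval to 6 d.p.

f(1.840000) = -1.829834, f(3.580000) = 0.462663 (opposite signs)
step 1: m = 2.710000, f(m) = -0.629201 < 0 → root in [2.710000, 3.580000]
step 2: m = 3.145000, f(m) = -0.073611 < 0 → root in [3.145000, 3.580000]
step 3: m = 3.362500, f(m) = 0.196622 > 0 → root in [3.145000, 3.362500]

[3.145000, 3.362500]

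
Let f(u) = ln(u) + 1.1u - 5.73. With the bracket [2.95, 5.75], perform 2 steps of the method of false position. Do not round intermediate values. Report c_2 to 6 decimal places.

f(2.950000) = -1.403195, f(5.750000) = 2.344200
step 1: c = 3.998447, f(c) = 0.054198 > 0 → new bracket [2.950000, 3.998447]
step 2: c = 3.959457, f(c) = 0.001510 > 0 → new bracket [2.950000, 3.959457]

3.959457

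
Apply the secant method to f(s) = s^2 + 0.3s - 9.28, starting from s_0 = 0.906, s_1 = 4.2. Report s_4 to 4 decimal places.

2.9078

Secant update: s_(k+1) = s_k − f(s_k)·(s_k − s_(k-1))/(f(s_k) − f(s_(k-1))).
f(s_0) = -8.187364, f(s_1) = 9.620000
s_2 = 4.200000 - (9.620000)·(4.200000 - 0.906000)/(9.620000 - (-8.187364)) = 2.420496; f(s_2) = -2.695052
s_3 = 2.420496 - (-2.695052)·(2.420496 - 4.200000)/(-2.695052 - (9.620000)) = 2.809926; f(s_3) = -0.541337
s_4 = 2.809926 - (-0.541337)·(2.809926 - 2.420496)/(-0.541337 - (-2.695052)) = 2.907810; f(s_4) = 0.047700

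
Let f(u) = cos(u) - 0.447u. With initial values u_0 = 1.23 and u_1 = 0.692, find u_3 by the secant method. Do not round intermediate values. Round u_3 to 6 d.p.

1.072571

Secant update: u_(k+1) = u_k − f(u_k)·(u_k − u_(k-1))/(f(u_k) − f(u_(k-1))).
f(u_0) = -0.215572, f(u_1) = 0.460647
u_2 = 0.692000 - (0.460647)·(0.692000 - 1.230000)/(0.460647 - (-0.215572)) = 1.058491; f(u_2) = 0.017043
u_3 = 1.058491 - (0.017043)·(1.058491 - 0.692000)/(0.017043 - (0.460647)) = 1.072571; f(u_3) = -0.001572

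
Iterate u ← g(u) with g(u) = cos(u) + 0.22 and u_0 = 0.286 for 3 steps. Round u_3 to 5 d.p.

u_1 = g(0.286000) = 1.179380
u_2 = g(1.179380) = 0.601498
u_3 = g(0.601498) = 1.044489

1.04449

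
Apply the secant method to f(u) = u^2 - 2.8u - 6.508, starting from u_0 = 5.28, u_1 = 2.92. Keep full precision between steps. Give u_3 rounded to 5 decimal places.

f(u_0) = 6.586400, f(u_1) = -6.157600
u_2 = 2.920000 - (-6.157600)·(2.920000 - 5.280000)/(-6.157600 - (6.586400)) = 4.060296; f(u_2) = -1.390824
u_3 = 4.060296 - (-1.390824)·(4.060296 - 2.920000)/(-1.390824 - (-6.157600)) = 4.393006; f(u_3) = 0.490083

4.39301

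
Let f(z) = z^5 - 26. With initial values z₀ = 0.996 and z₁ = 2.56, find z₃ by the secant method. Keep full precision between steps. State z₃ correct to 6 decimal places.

1.600128

f(z_0) = -25.019841, f(z_1) = 83.951163
z_2 = 2.560000 - (83.951163)·(2.560000 - 0.996000)/(83.951163 - (-25.019841)) = 1.355096; f(z_2) = -21.430696
z_3 = 1.355096 - (-21.430696)·(1.355096 - 2.560000)/(-21.430696 - (83.951163)) = 1.600128; f(z_3) = -15.510049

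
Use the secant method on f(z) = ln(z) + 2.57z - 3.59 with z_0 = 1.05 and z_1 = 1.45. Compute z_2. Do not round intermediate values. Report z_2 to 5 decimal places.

1.29955

Secant update: z_(k+1) = z_k − f(z_k)·(z_k − z_(k-1))/(f(z_k) − f(z_(k-1))).
f(z_0) = -0.842710, f(z_1) = 0.508064
z_2 = 1.450000 - (0.508064)·(1.450000 - 1.050000)/(0.508064 - (-0.842710)) = 1.299549; f(z_2) = 0.011858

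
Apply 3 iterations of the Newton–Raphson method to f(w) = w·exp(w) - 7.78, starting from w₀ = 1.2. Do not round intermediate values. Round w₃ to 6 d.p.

1.588748

Newton update: w ← w − f(w)/f'(w).
f'(w) = (w + 1)·exp(w)
w_0 = 1.200000: f = -3.795860, f' = 7.304257 → w_1 = 1.200000 - (-3.795860)/(7.304257) = 1.719678
w_1 = 1.719678: f = 1.820495, f' = 15.183223 → w_2 = 1.719678 - (1.820495)/(15.183223) = 1.599776
w_2 = 1.599776: f = 0.141968, f' = 12.873891 → w_3 = 1.599776 - (0.141968)/(12.873891) = 1.588748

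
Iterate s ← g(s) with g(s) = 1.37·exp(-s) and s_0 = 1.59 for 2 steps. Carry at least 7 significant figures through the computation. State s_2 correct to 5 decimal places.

s_1 = g(1.590000) = 0.279378
s_2 = g(0.279378) = 1.036068

1.03607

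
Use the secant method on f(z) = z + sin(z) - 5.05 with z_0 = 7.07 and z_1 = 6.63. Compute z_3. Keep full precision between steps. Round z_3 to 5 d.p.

f(z_0) = 2.728108, f(z_1) = 1.919904
z_2 = 6.630000 - (1.919904)·(6.630000 - 7.070000)/(1.919904 - (2.728108)) = 5.584771; f(z_2) = -0.108232
z_3 = 5.584771 - (-0.108232)·(5.584771 - 6.630000)/(-0.108232 - (1.919904)) = 5.640550; f(z_3) = -0.008756

5.64055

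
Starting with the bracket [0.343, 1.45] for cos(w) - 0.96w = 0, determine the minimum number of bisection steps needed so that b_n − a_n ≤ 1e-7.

24

Initial width b − a = 1.45 − 0.343 = 1.107000.
After n steps the width is (b−a)/2^n; need (b−a)/2^n ≤ 1e-7.
So n ≥ log₂(1.107000/1e-7) = log₂(11070000.0000) ≈ 23.4002.
Hence n = 24.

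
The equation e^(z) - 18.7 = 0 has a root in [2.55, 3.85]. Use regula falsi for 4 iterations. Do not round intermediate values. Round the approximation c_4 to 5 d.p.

2.91903

f(2.550000) = -5.892896, f(3.850000) = 28.293063
step 1: c = 2.774091, f(c) = -2.675946 < 0 → new bracket [2.774091, 3.850000]
step 2: c = 2.867057, f(c) = -1.114806 < 0 → new bracket [2.867057, 3.850000]
step 3: c = 2.904319, f(c) = -0.447189 < 0 → new bracket [2.904319, 3.850000]
step 4: c = 2.919034, f(c) = -0.176622 < 0 → new bracket [2.919034, 3.850000]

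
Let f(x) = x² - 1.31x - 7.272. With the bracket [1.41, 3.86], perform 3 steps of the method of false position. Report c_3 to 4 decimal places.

3.4289

False-position update: c = (a·f(b) − b·f(a))/(f(b) − f(a)); replace the endpoint whose sign matches f(c).
f(1.410000) = -7.131000, f(3.860000) = 2.571000
step 1: c = 3.210758, f(c) = -1.169128 < 0 → new bracket [3.210758, 3.860000]
step 2: c = 3.413705, f(c) = -0.090574 < 0 → new bracket [3.413705, 3.860000]
step 3: c = 3.428892, f(c) = -0.006547 < 0 → new bracket [3.428892, 3.860000]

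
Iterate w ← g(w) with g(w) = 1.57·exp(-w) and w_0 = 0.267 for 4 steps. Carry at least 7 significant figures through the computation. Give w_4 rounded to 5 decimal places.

w_1 = g(0.267000) = 1.202107
w_2 = g(1.202107) = 0.471880
w_3 = g(0.471880) = 0.979411
w_4 = g(0.979411) = 0.589586

0.58959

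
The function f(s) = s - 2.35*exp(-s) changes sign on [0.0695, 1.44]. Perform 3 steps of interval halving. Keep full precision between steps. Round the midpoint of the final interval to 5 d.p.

f(0.069500) = -2.122721, f(1.440000) = 0.883220 (opposite signs)
step 1: m = 0.754750, f(m) = -0.350051 < 0 → root in [0.754750, 1.440000]
step 2: m = 1.097375, f(m) = 0.313072 > 0 → root in [0.754750, 1.097375]
step 3: m = 0.926063, f(m) = -0.004797 < 0 → root in [0.926063, 1.097375]
Midpoint of [0.926063, 1.097375] = 1.011719

1.01172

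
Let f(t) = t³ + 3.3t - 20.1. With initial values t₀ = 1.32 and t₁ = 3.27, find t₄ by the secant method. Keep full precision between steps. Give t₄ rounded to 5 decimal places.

f(t_0) = -13.444032, f(t_1) = 25.656783
t_2 = 3.270000 - (25.656783)·(3.270000 - 1.320000)/(25.656783 - (-13.444032)) = 1.990468; f(t_2) = -5.645289
t_3 = 1.990468 - (-5.645289)·(1.990468 - 3.270000)/(-5.645289 - (25.656783)) = 2.221230; f(t_3) = -1.810691
t_4 = 2.221230 - (-1.810691)·(2.221230 - 1.990468)/(-1.810691 - (-5.645289)) = 2.330196; f(t_4) = 0.242171

2.33020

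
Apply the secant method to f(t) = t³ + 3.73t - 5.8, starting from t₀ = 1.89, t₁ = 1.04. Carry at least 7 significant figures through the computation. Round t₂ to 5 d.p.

f(t_0) = 8.000969, f(t_1) = -0.795936
t_2 = 1.040000 - (-0.795936)·(1.040000 - 1.890000)/(-0.795936 - (8.000969)) = 1.116907; f(t_2) = -0.240615

1.11691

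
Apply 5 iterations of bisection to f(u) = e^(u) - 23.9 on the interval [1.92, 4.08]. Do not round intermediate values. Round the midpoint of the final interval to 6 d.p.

3.168750

f(1.920000) = -17.079042, f(4.080000) = 35.245470 (opposite signs)
step 1: m = 3.000000, f(m) = -3.814463 < 0 → root in [3.000000, 4.080000]
step 2: m = 3.540000, f(m) = 10.566919 > 0 → root in [3.000000, 3.540000]
step 3: m = 3.270000, f(m) = 2.411339 > 0 → root in [3.000000, 3.270000]
step 4: m = 3.135000, f(m) = -0.911364 < 0 → root in [3.135000, 3.270000]
step 5: m = 3.202500, f(m) = 0.693938 > 0 → root in [3.135000, 3.202500]
Midpoint of [3.135000, 3.202500] = 3.168750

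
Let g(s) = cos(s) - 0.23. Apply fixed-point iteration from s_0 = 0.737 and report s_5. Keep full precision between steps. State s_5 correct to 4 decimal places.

s_1 = g(0.737000) = 0.510488
s_2 = g(0.510488) = 0.642506
s_3 = g(0.642506) = 0.570597
s_4 = g(0.570597) = 0.611579
s_5 = g(0.611579) = 0.588743

0.5887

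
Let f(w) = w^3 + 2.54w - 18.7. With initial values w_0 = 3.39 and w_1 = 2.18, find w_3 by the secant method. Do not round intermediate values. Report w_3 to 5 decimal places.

2.34007

f(w_0) = 28.868819, f(w_1) = -2.802568
w_2 = 2.180000 - (-2.802568)·(2.180000 - 3.390000)/(-2.802568 - (28.868819)) = 2.287072; f(w_2) = -0.927860
w_3 = 2.287072 - (-0.927860)·(2.287072 - 2.180000)/(-0.927860 - (-2.802568)) = 2.340065; f(w_3) = 0.057741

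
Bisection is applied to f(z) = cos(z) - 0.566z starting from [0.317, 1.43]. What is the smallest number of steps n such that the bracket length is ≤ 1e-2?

7

Initial width b − a = 1.43 − 0.317 = 1.113000.
After n steps the width is (b−a)/2^n; need (b−a)/2^n ≤ 1e-2.
So n ≥ log₂(1.113000/1e-2) = log₂(111.3000) ≈ 6.7983.
Hence n = 7.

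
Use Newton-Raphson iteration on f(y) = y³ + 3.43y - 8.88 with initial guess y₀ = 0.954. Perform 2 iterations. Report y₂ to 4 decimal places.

f'(y) = 3y² + 3.43
y_0 = 0.954000: f = -4.739529, f' = 6.160348 → y_1 = 0.954000 - (-4.739529)/(6.160348) = 1.723361
y_1 = 1.723361: f = 2.149460, f' = 12.339916 → y_2 = 1.723361 - (2.149460)/(12.339916) = 1.549173

1.5492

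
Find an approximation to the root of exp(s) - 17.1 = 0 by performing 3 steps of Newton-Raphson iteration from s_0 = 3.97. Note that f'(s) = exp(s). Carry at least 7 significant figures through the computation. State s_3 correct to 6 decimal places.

2.842920

s_0 = 3.970000: f = 35.884531, f' = 52.984531 → s_1 = 3.970000 - (35.884531)/(52.984531) = 3.292736
s_1 = 3.292736: f = 9.816398, f' = 26.916398 → s_2 = 3.292736 - (9.816398)/(26.916398) = 2.928036
s_2 = 2.928036: f = 1.590888, f' = 18.690888 → s_3 = 2.928036 - (1.590888)/(18.690888) = 2.842920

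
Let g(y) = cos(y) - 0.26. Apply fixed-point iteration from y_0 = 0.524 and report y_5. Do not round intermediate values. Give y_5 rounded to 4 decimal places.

0.5802

y_1 = g(0.524000) = 0.605825
y_2 = g(0.605825) = 0.562033
y_3 = g(0.562033) = 0.586174
y_4 = g(0.586174) = 0.573063
y_5 = g(0.573063) = 0.580244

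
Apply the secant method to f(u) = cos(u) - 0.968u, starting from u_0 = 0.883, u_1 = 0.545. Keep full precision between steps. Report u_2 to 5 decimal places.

f(u_0) = -0.219908, f(u_1) = 0.327567
u_2 = 0.545000 - (0.327567)·(0.545000 - 0.883000)/(0.327567 - (-0.219908)) = 0.747233; f(u_2) = 0.010250

0.74723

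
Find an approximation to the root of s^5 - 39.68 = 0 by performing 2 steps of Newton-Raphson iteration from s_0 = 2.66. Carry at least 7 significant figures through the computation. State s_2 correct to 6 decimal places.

f'(s) = 5s^4
s_0 = 2.660000: f = 93.490547, f' = 250.320577 → s_1 = 2.660000 - (93.490547)/(250.320577) = 2.286517
s_1 = 2.286517: f = 22.818835, f' = 136.668221 → s_2 = 2.286517 - (22.818835)/(136.668221) = 2.119552

2.119552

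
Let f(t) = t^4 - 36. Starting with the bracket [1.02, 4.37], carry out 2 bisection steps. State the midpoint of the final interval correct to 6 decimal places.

2.276250

f(1.020000) = -34.917568, f(4.370000) = 328.691590 (opposite signs)
step 1: m = 2.695000, f(m) = 16.751532 > 0 → root in [1.020000, 2.695000]
step 2: m = 1.857500, f(m) = -24.095387 < 0 → root in [1.857500, 2.695000]
Midpoint of [1.857500, 2.695000] = 2.276250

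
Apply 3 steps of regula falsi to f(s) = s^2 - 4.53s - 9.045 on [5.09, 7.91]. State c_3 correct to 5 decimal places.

False-position update: c = (a·f(b) − b·f(a))/(f(b) − f(a)); replace the endpoint whose sign matches f(c).
f(5.090000) = -6.194600, f(7.910000) = 17.690800
step 1: c = 5.821358, f(c) = -1.527545 < 0 → new bracket [5.821358, 7.910000]
step 2: c = 5.987371, f(c) = -0.319181 < 0 → new bracket [5.987371, 7.910000]
step 3: c = 6.021444, f(c) = -0.064350 < 0 → new bracket [6.021444, 7.910000]

6.02144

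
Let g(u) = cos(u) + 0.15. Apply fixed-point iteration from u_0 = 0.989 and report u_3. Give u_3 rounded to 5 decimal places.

u_1 = g(0.989000) = 0.699526
u_2 = g(0.699526) = 0.915148
u_3 = g(0.915148) = 0.759673

0.75967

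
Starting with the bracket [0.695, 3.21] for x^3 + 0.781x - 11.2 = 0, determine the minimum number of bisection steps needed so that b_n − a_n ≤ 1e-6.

Initial width b − a = 3.21 − 0.695 = 2.515000.
After n steps the width is (b−a)/2^n; need (b−a)/2^n ≤ 1e-6.
So n ≥ log₂(2.515000/1e-6) = log₂(2515000.0000) ≈ 21.2621.
Hence n = 22.

22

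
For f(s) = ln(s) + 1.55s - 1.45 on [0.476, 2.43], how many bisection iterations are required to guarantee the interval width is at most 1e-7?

25

Initial width b − a = 2.43 − 0.476 = 1.954000.
After n steps the width is (b−a)/2^n; need (b−a)/2^n ≤ 1e-7.
So n ≥ log₂(1.954000/1e-7) = log₂(19540000.0000) ≈ 24.2199.
Hence n = 25.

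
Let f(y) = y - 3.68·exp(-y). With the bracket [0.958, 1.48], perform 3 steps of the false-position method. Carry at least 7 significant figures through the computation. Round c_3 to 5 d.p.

False-position update: c = (a·f(b) − b·f(a))/(f(b) − f(a)); replace the endpoint whose sign matches f(c).
f(0.958000) = -0.453867, f(1.480000) = 0.642293
step 1: c = 1.174135, f(c) = 0.036697 > 0 → new bracket [0.958000, 1.174135]
step 2: c = 1.157967, f(c) = 0.001989 > 0 → new bracket [0.958000, 1.157967]
step 3: c = 1.157094, f(c) = 0.000107 > 0 → new bracket [0.958000, 1.157094]

1.15709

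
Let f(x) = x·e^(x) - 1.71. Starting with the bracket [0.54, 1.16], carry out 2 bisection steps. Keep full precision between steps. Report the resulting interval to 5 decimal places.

f(0.540000) = -0.783356, f(1.160000) = 1.990323 (opposite signs)
step 1: m = 0.850000, f(m) = 0.278700 > 0 → root in [0.540000, 0.850000]
step 2: m = 0.695000, f(m) = -0.317422 < 0 → root in [0.695000, 0.850000]

[0.69500, 0.85000]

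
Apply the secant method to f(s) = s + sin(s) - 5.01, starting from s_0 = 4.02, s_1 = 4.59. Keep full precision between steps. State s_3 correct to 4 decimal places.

f(s_0) = -1.759723, f(s_1) = -1.412520
s_2 = 4.590000 - (-1.412520)·(4.590000 - 4.020000)/(-1.412520 - (-1.759723)) = 6.908919; f(s_2) = 2.484611
s_3 = 6.908919 - (2.484611)·(6.908919 - 4.590000)/(2.484611 - (-1.412520)) = 5.430495; f(s_3) = -0.332558

5.4305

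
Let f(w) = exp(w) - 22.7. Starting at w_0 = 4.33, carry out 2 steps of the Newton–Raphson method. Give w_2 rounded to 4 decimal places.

f'(w) = exp(w)
w_0 = 4.330000: f = 53.244287, f' = 75.944287 → w_1 = 4.330000 - (53.244287)/(75.944287) = 3.628903
w_1 = 3.628903: f = 14.971481, f' = 37.671481 → w_2 = 3.628903 - (14.971481)/(37.671481) = 3.231481

3.2315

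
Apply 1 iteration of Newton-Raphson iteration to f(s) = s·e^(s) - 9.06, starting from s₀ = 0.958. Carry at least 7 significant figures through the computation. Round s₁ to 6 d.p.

2.243983

f'(s) = (s + 1)·e^(s)
s_0 = 0.958000: f = -6.562994, f' = 5.103485 → s_1 = 0.958000 - (-6.562994)/(5.103485) = 2.243983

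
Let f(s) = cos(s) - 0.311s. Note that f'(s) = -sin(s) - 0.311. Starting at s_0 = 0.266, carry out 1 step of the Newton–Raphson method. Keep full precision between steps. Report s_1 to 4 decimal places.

1.8031

Newton update: s ← s − f(s)/f'(s).
s_0 = 0.266000: f = 0.882104, f' = -0.573874 → s_1 = 0.266000 - (0.882104)/(-0.573874) = 1.803104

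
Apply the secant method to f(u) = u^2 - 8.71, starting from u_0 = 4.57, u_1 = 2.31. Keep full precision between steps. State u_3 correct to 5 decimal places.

Secant update: u_(k+1) = u_k − f(u_k)·(u_k − u_(k-1))/(f(u_k) − f(u_(k-1))).
f(u_0) = 12.174900, f(u_1) = -3.373900
u_2 = 2.310000 - (-3.373900)·(2.310000 - 4.570000)/(-3.373900 - (12.174900)) = 2.800392; f(u_2) = -0.867802
u_3 = 2.800392 - (-0.867802)·(2.800392 - 2.310000)/(-0.867802 - (-3.373900)) = 2.970204; f(u_3) = 0.112110

2.97020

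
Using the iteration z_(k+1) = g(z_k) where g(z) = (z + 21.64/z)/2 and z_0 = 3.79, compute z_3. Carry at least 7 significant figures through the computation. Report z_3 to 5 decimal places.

4.65188

z_1 = g(3.790000) = 4.749881
z_2 = g(4.749881) = 4.652892
z_3 = g(4.652892) = 4.651881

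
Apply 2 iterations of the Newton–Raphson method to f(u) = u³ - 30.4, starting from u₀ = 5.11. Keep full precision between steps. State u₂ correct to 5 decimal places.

Newton update: u ← u − f(u)/f'(u).
f'(u) = 3u²
u_0 = 5.110000: f = 103.032831, f' = 78.336300 → u_1 = 5.110000 - (103.032831)/(78.336300) = 3.794737
u_1 = 3.794737: f = 24.244326, f' = 43.200088 → u_2 = 3.794737 - (24.244326)/(43.200088) = 3.233527

3.23353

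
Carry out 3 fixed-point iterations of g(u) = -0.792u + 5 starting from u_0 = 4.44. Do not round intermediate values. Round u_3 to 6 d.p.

u_1 = g(4.440000) = 1.483520
u_2 = g(1.483520) = 3.825052
u_3 = g(3.825052) = 1.970559

1.970559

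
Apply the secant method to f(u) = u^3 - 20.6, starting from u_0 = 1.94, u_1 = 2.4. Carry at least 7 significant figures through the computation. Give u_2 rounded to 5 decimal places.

2.87787

f(u_0) = -13.298616, f(u_1) = -6.776000
u_2 = 2.400000 - (-6.776000)·(2.400000 - 1.940000)/(-6.776000 - (-13.298616)) = 2.877870; f(u_2) = 3.234900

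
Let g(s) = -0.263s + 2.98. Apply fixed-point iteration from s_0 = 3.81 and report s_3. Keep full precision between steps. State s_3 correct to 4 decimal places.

s_1 = g(3.810000) = 1.977970
s_2 = g(1.977970) = 2.459794
s_3 = g(2.459794) = 2.333074

2.3331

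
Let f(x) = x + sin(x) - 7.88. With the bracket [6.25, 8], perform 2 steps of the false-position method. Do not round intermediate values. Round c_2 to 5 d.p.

f(6.250000) = -1.663179, f(8.000000) = 1.109358
step 1: c = 7.299783, f(c) = 0.270106 > 0 → new bracket [6.250000, 7.299783]
step 2: c = 7.153114, f(c) = 0.037398 > 0 → new bracket [6.250000, 7.153114]

7.15311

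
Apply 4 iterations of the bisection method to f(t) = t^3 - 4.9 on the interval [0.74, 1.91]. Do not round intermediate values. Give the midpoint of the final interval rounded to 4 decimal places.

f(0.740000) = -4.494776, f(1.910000) = 2.067871 (opposite signs)
step 1: m = 1.325000, f(m) = -2.573797 < 0 → root in [1.325000, 1.910000]
step 2: m = 1.617500, f(m) = -0.668125 < 0 → root in [1.617500, 1.910000]
step 3: m = 1.763750, f(m) = 0.586698 > 0 → root in [1.617500, 1.763750]
step 4: m = 1.690625, f(m) = -0.067834 < 0 → root in [1.690625, 1.763750]
Midpoint of [1.690625, 1.763750] = 1.727187

1.7272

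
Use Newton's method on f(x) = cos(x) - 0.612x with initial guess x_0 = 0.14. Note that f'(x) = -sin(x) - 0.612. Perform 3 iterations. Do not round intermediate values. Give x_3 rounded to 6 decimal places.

Newton update: x ← x − f(x)/f'(x).
x_0 = 0.140000: f = 0.904536, f' = -0.751543 → x_1 = 0.140000 - (0.904536)/(-0.751543) = 1.343572
x_1 = 1.343572: f = -0.596991, f' = -1.586295 → x_2 = 1.343572 - (-0.596991)/(-1.586295) = 0.967228
x_2 = 0.967228: f = -0.024360, f' = -1.435316 → x_3 = 0.967228 - (-0.024360)/(-1.435316) = 0.950256

0.950256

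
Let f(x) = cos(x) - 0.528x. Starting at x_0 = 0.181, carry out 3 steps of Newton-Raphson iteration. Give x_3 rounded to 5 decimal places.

f'(x) = -sin(x) - 0.528
x_0 = 0.181000: f = 0.888096, f' = -0.708013 → x_1 = 0.181000 - (0.888096)/(-0.708013) = 1.435350
x_1 = 1.435350: f = -0.622831, f' = -1.518841 → x_2 = 1.435350 - (-0.622831)/(-1.518841) = 1.025279
x_2 = 1.025279: f = -0.022487, f' = -1.382859 → x_3 = 1.025279 - (-0.022487)/(-1.382859) = 1.009018

1.00902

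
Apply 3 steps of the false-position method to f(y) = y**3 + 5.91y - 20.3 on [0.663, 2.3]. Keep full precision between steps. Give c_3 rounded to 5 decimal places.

2.02547

False-position update: c = (a·f(b) − b·f(a))/(f(b) − f(a)); replace the endpoint whose sign matches f(c).
f(0.663000) = -16.090236, f(2.300000) = 5.460000
step 1: c = 1.885247, f(c) = -2.457724 < 0 → new bracket [1.885247, 2.300000]
step 2: c = 2.013990, f(c) = -0.228266 < 0 → new bracket [2.013990, 2.300000]
step 3: c = 2.025467, f(c) = -0.019975 < 0 → new bracket [2.025467, 2.300000]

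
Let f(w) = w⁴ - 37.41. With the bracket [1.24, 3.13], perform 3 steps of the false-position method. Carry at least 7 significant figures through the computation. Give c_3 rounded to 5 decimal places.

False-position update: c = (a·f(b) − b·f(a))/(f(b) − f(a)); replace the endpoint whose sign matches f(c).
f(1.240000) = -35.045786, f(3.130000) = 58.569250
step 1: c = 1.947542, f(c) = -23.023770 < 0 → new bracket [1.947542, 3.130000]
step 2: c = 2.281206, f(c) = -10.329436 < 0 → new bracket [2.281206, 3.130000]
step 3: c = 2.408459, f(c) = -3.762193 < 0 → new bracket [2.408459, 3.130000]

2.40846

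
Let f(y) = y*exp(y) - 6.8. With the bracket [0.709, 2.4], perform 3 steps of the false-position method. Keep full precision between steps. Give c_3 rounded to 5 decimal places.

1.39282

f(0.709000) = -5.359342, f(2.400000) = 19.655623
step 1: c = 1.071289, f(c) = -3.672758 < 0 → new bracket [1.071289, 2.400000]
step 2: c = 1.280478, f(c) = -2.192383 < 0 → new bracket [1.280478, 2.400000]
step 3: c = 1.392818, f(c) = -1.192260 < 0 → new bracket [1.392818, 2.400000]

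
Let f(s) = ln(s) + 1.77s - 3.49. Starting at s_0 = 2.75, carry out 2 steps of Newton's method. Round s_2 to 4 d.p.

f'(s) = 1/s + 1.77
s_0 = 2.750000: f = 2.389101, f' = 2.133636 → s_1 = 2.750000 - (2.389101)/(2.133636) = 1.630268
s_1 = 1.630268: f = -0.115681, f' = 2.383396 → s_2 = 1.630268 - (-0.115681)/(2.383396) = 1.678804

1.6788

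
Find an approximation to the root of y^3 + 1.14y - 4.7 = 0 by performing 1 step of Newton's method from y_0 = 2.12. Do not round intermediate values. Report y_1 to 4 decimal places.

1.6246

Newton update: y ← y − f(y)/f'(y).
f'(y) = 3y^2 + 1.14
y_0 = 2.120000: f = 7.244928, f' = 14.623200 → y_1 = 2.120000 - (7.244928)/(14.623200) = 1.624559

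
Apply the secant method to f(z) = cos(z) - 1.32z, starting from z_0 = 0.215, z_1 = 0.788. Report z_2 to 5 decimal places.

0.60134

f(z_0) = 0.693176, f(z_1) = -0.334895
z_2 = 0.788000 - (-0.334895)·(0.788000 - 0.215000)/(-0.334895 - (0.693176)) = 0.601345; f(z_2) = 0.030801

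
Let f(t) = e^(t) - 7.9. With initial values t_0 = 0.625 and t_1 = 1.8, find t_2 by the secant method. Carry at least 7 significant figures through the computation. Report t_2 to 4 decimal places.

Secant update: t_(k+1) = t_k − f(t_k)·(t_k − t_(k-1))/(f(t_k) − f(t_(k-1))).
f(t_0) = -6.031754, f(t_1) = -1.850353
t_2 = 1.800000 - (-1.850353)·(1.800000 - 0.625000)/(-1.850353 - (-6.031754)) = 2.319961; f(t_2) = 2.275274

2.3200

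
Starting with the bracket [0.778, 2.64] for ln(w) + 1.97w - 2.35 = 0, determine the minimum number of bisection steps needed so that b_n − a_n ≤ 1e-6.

Initial width b − a = 2.64 − 0.778 = 1.862000.
After n steps the width is (b−a)/2^n; need (b−a)/2^n ≤ 1e-6.
So n ≥ log₂(1.862000/1e-6) = log₂(1862000.0000) ≈ 20.8284.
Hence n = 21.

21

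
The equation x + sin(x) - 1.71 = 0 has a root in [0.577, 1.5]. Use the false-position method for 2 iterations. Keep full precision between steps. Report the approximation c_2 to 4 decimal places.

0.9205

f(0.577000) = -0.587488, f(1.500000) = 0.787495
step 1: c = 0.971370, f(c) = 0.087029 > 0 → new bracket [0.577000, 0.971370]
step 2: c = 0.920486, f(c) = 0.006383 > 0 → new bracket [0.577000, 0.920486]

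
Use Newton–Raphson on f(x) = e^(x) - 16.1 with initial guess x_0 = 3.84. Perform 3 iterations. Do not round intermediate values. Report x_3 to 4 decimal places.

2.7814

f'(x) = e^(x)
x_0 = 3.840000: f = 30.425474, f' = 46.525474 → x_1 = 3.840000 - (30.425474)/(46.525474) = 3.186047
x_1 = 3.186047: f = 8.092604, f' = 24.192604 → x_2 = 3.186047 - (8.092604)/(24.192604) = 2.851540
x_2 = 2.851540: f = 1.214419, f' = 17.314419 → x_3 = 2.851540 - (1.214419)/(17.314419) = 2.781400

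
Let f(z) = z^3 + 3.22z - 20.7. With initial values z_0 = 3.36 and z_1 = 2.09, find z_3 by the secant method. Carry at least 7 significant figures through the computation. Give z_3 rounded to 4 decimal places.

2.3661

f(z_0) = 28.052256, f(z_1) = -4.840871
z_2 = 2.090000 - (-4.840871)·(2.090000 - 3.360000)/(-4.840871 - (28.052256)) = 2.276905; f(z_2) = -1.564206
z_3 = 2.276905 - (-1.564206)·(2.276905 - 2.090000)/(-1.564206 - (-4.840871)) = 2.366130; f(z_3) = 0.165886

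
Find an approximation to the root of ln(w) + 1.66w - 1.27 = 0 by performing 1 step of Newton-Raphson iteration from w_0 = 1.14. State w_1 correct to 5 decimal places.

0.84305

Newton update: w ← w − f(w)/f'(w).
f'(w) = 1/w + 1.66
w_0 = 1.140000: f = 0.753428, f' = 2.537193 → w_1 = 1.140000 - (0.753428)/(2.537193) = 0.843047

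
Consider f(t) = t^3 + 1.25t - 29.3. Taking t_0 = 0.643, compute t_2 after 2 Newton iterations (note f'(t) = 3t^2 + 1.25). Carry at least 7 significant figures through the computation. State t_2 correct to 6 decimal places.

8.030698

t_0 = 0.643000: f = -28.230402, f' = 2.490347 → t_1 = 0.643000 - (-28.230402)/(2.490347) = 11.978931
t_1 = 11.978931: f = 1704.587920, f' = 431.734379 → t_2 = 11.978931 - (1704.587920)/(431.734379) = 8.030698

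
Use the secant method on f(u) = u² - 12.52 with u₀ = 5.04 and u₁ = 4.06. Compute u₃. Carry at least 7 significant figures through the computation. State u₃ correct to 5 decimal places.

f(u_0) = 12.881600, f(u_1) = 3.963600
u_2 = 4.060000 - (3.963600)·(4.060000 - 5.040000)/(3.963600 - (12.881600)) = 3.624440; f(u_2) = 0.616562
u_3 = 3.624440 - (0.616562)·(3.624440 - 4.060000)/(0.616562 - (3.963600)) = 3.544204; f(u_3) = 0.041385

3.54420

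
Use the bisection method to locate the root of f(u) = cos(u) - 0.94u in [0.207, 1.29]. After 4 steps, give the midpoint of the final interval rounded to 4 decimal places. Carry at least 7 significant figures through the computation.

0.7823

f(0.207000) = 0.784072, f(1.290000) = -0.935479 (opposite signs)
step 1: m = 0.748500, f(m) = 0.029121 > 0 → root in [0.748500, 1.290000]
step 2: m = 1.019250, f(m) = -0.434090 < 0 → root in [0.748500, 1.019250]
step 3: m = 0.883875, f(m) = -0.196683 < 0 → root in [0.748500, 0.883875]
step 4: m = 0.816188, f(m) = -0.082213 < 0 → root in [0.748500, 0.816188]
Midpoint of [0.748500, 0.816188] = 0.782344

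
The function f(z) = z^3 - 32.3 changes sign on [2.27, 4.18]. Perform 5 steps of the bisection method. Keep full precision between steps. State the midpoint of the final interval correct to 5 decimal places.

f(2.270000) = -20.602917, f(4.180000) = 40.734632 (opposite signs)
step 1: m = 3.225000, f(m) = 1.242016 > 0 → root in [2.270000, 3.225000]
step 2: m = 2.747500, f(m) = -11.559792 < 0 → root in [2.747500, 3.225000]
step 3: m = 2.986250, f(m) = -5.669551 < 0 → root in [2.986250, 3.225000]
step 4: m = 3.105625, f(m) = -2.346537 < 0 → root in [3.105625, 3.225000]
step 5: m = 3.165312, f(m) = -0.586091 < 0 → root in [3.165312, 3.225000]
Midpoint of [3.165312, 3.225000] = 3.195156

3.19516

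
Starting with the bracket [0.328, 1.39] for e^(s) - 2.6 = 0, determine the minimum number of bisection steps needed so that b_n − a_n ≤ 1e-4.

Initial width b − a = 1.39 − 0.328 = 1.062000.
After n steps the width is (b−a)/2^n; need (b−a)/2^n ≤ 1e-4.
So n ≥ log₂(1.062000/1e-4) = log₂(10620.0000) ≈ 13.3745.
Hence n = 14.

14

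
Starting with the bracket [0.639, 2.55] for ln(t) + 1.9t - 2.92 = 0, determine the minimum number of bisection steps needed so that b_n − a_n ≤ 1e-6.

21

Initial width b − a = 2.55 − 0.639 = 1.911000.
After n steps the width is (b−a)/2^n; need (b−a)/2^n ≤ 1e-6.
So n ≥ log₂(1.911000/1e-6) = log₂(1911000.0000) ≈ 20.8659.
Hence n = 21.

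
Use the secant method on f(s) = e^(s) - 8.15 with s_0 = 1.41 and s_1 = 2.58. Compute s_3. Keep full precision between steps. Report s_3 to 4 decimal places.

f(s_0) = -4.054045, f(s_1) = 5.047138
s_2 = 2.580000 - (5.047138)·(2.580000 - 1.410000)/(5.047138 - (-4.054045)) = 1.931167; f(s_2) = -1.252448
s_3 = 1.931167 - (-1.252448)·(1.931167 - 2.580000)/(-1.252448 - (5.047138)) = 2.060164; f(s_3) = -0.302744

2.0602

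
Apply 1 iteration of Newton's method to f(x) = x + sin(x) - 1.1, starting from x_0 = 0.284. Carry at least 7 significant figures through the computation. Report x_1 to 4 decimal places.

f'(x) = 1 + cos(x)
x_0 = 0.284000: f = -0.535802, f' = 1.959942 → x_1 = 0.284000 - (-0.535802)/(1.959942) = 0.557377

0.5574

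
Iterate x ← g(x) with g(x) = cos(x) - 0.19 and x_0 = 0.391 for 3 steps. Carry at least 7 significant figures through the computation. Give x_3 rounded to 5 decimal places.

0.66140

x_1 = g(0.391000) = 0.734528
x_2 = g(0.734528) = 0.552147
x_3 = g(0.552147) = 0.661400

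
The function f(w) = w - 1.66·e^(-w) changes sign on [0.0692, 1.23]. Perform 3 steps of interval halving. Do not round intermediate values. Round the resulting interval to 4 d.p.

f(0.069200) = -1.479812, f(1.230000) = 0.744794 (opposite signs)
step 1: m = 0.649600, f(m) = -0.217343 < 0 → root in [0.649600, 1.230000]
step 2: m = 0.939800, f(m) = 0.291228 > 0 → root in [0.649600, 0.939800]
step 3: m = 0.794700, f(m) = 0.044850 > 0 → root in [0.649600, 0.794700]

[0.6496, 0.7947]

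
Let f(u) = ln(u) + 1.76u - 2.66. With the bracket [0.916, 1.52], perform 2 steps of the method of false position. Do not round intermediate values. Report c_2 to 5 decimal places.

1.34410

f(0.916000) = -1.135579, f(1.520000) = 0.433910
step 1: c = 1.353015, f(c) = 0.023641 > 0 → new bracket [0.916000, 1.353015]
step 2: c = 1.344102, f(c) = 0.001346 > 0 → new bracket [0.916000, 1.344102]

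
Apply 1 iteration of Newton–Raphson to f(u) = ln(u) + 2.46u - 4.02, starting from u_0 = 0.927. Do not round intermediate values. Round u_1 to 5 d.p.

Newton update: u ← u − f(u)/f'(u).
f'(u) = 1/u + 2.46
u_0 = 0.927000: f = -1.815382, f' = 3.538749 → u_1 = 0.927000 - (-1.815382)/(3.538749) = 1.440001

1.44000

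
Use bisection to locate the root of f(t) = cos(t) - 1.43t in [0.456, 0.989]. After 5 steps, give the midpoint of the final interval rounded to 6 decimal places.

f(0.456000) = 0.245741, f(0.989000) = -0.864744 (opposite signs)
step 1: m = 0.722500, f(m) = -0.283020 < 0 → root in [0.456000, 0.722500]
step 2: m = 0.589250, f(m) = -0.011270 < 0 → root in [0.456000, 0.589250]
step 3: m = 0.522625, f(m) = 0.119158 > 0 → root in [0.522625, 0.589250]
step 4: m = 0.555937, f(m) = 0.054415 > 0 → root in [0.555937, 0.589250]
step 5: m = 0.572594, f(m) = 0.021689 > 0 → root in [0.572594, 0.589250]
Midpoint of [0.572594, 0.589250] = 0.580922

0.580922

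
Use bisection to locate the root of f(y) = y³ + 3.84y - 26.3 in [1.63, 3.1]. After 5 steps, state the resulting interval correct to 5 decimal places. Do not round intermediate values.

f(1.630000) = -15.710053, f(3.100000) = 15.395000 (opposite signs)
step 1: m = 2.365000, f(m) = -3.990423 < 0 → root in [2.365000, 3.100000]
step 2: m = 2.732500, f(m) = 4.595165 > 0 → root in [2.365000, 2.732500]
step 3: m = 2.548750, f(m) = 0.044203 > 0 → root in [2.365000, 2.548750]
step 4: m = 2.456875, f(m) = -2.035326 < 0 → root in [2.456875, 2.548750]
step 5: m = 2.502813, f(m) = -1.011406 < 0 → root in [2.502813, 2.548750]

[2.50281, 2.54875]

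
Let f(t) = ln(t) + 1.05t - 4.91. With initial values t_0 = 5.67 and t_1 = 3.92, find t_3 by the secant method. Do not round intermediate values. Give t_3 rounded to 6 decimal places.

3.486962

f(t_0) = 2.778689, f(t_1) = 0.572092
t_2 = 3.920000 - (0.572092)·(3.920000 - 5.670000)/(0.572092 - (2.778689)) = 3.466288; f(t_2) = -0.027314
t_3 = 3.466288 - (-0.027314)·(3.466288 - 3.920000)/(-0.027314 - (0.572092)) = 3.486962; f(t_3) = 0.000342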